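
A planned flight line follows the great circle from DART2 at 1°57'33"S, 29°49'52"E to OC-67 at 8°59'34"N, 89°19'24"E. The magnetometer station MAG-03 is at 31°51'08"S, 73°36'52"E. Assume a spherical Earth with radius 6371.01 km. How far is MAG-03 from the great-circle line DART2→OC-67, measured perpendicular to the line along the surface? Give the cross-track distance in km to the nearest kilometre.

DART2: φ = -1.95917°, λ = +29.83111°
OC-67: φ = +8.99278°, λ = +89.32333°
MAG-03: φ = -31.85222°, λ = +73.61444°
δ₁₃ = central angle DART2→MAG-03 = 0.888050 rad  (haversine)
θ₁₃ = bearing DART2→MAG-03 = 130.752°,  θ₁₂ = bearing DART2→OC-67 = 78.485°
dₓₜ = R·arcsin(sin δ₁₃ · sin(θ₁₃ − θ₁₂)) = 6371.01·arcsin(0.77584·sin(52.267°)) = 4208.665 km
|dₓₜ| = 4208.665 km

4209 km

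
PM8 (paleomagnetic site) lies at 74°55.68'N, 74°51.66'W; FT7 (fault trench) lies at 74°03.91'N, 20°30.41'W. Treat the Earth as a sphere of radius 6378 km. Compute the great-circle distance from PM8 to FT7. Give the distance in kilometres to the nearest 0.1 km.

PM8: φ = +74.92800°, λ = -74.86100°
FT7: φ = +74.06517°, λ = -20.50683°
Δφ = -0.8628°,  Δλ = 54.3542°
a = sin²(Δφ/2) + cos φ₁ cos φ₂ sin²(Δλ/2) = 0.014950
c = 2·arcsin(√a) = 0.245151 rad = 14.0461°
d = R·c = 6378 × 0.245151 = 1563.6 km

1563.6 km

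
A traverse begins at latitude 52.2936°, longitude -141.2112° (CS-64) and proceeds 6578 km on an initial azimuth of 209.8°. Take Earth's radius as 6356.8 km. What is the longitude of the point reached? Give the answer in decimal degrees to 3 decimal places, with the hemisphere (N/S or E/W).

166.543°W

δ = d/R = 6578/6356.8 = 1.034797 rad
φ₂ = arcsin(sin φ₁ cos δ + cos φ₁ sin δ cos θ)
   = arcsin(0.79116·0.51070 + 0.61162·0.85976·-0.86777) = -2.99589°
λ₂ = λ₁ + atan2(sin θ sin δ cos φ₁, cos δ − sin φ₁ sin φ₂) = -166.54319°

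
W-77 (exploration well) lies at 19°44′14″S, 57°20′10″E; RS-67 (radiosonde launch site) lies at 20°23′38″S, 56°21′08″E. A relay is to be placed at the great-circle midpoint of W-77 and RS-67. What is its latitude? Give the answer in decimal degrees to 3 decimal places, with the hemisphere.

20.066°S

W-77: φ = -19.73722°, λ = +57.33611°
RS-67: φ = -20.39389°, λ = +56.35222°
Bx = cos φ₂ cos Δλ = 0.937181,  By = cos φ₂ sin Δλ = -0.016095
φₘ = atan2(sin φ₁ + sin φ₂, √((cos φ₁ + Bx)² + By²)) = -20.06624°
λₘ = λ₁ + atan2(By, cos φ₁ + Bx) = 56.84520°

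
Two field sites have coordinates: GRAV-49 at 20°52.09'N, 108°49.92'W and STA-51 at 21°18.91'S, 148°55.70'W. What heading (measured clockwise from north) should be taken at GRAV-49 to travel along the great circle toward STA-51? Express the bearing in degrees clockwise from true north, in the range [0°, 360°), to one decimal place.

GRAV-49: φ = +20.86817°, λ = -108.83200°
STA-51: φ = -21.31517°, λ = -148.92833°
Δλ = -40.0963°
y = sin Δλ · cos φ₂ = -0.600017
x = cos φ₁ sin φ₂ − sin φ₁ cos φ₂ cos Δλ = -0.593508
θ = atan2(y, x) = -134.6875° → 225.3125° (mod 360°)

225.3°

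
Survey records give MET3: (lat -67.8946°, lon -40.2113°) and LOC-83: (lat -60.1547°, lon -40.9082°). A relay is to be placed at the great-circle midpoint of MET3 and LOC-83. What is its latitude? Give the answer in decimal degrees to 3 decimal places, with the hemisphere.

64.025°S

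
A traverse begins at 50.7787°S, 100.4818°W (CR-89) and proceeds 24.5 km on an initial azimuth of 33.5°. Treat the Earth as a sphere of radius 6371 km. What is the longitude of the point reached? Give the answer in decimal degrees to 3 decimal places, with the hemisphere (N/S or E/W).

100.290°W

δ = d/R = 24.5/6371 = 0.003846 rad
φ₂ = arcsin(sin φ₁ cos δ + cos φ₁ sin δ cos θ)
   = arcsin(-0.77471·0.99999 + 0.63232·0.00385·0.83389) = -50.59481°
λ₂ = λ₁ + atan2(sin θ sin δ cos φ₁, cos δ − sin φ₁ sin φ₂) = -100.29023°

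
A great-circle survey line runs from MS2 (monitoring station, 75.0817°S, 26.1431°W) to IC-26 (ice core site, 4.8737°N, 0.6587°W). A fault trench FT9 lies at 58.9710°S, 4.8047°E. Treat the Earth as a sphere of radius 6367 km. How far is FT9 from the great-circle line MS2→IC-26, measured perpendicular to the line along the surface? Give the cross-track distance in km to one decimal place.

954.2 km

δ₁₃ = central angle MS2→FT9 = 0.342747 rad  (haversine)
θ₁₃ = bearing MS2→FT9 = 52.070°,  θ₁₂ = bearing MS2→IC-26 = 25.695°
dₓₜ = R·arcsin(sin δ₁₃ · sin(θ₁₃ − θ₁₂)) = 6367·arcsin(0.33608·sin(26.375°)) = 954.173 km
|dₓₜ| = 954.173 km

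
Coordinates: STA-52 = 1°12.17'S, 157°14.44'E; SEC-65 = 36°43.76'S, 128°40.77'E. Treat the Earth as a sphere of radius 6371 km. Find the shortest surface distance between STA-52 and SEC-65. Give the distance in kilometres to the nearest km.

4920 km

STA-52: φ = -1.20283°, λ = +157.24067°
SEC-65: φ = -36.72933°, λ = +128.67950°
Δφ = -35.5265°,  Δλ = -28.5612°
a = sin²(Δφ/2) + cos φ₁ cos φ₂ sin²(Δλ/2) = 0.141832
c = 2·arcsin(√a) = 0.772260 rad = 44.2473°
d = R·c = 6371 × 0.772260 = 4920.1 km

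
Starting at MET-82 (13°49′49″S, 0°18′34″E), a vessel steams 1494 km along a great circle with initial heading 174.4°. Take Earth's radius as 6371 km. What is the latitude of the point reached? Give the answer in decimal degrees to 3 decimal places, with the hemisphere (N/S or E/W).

27.197°S

MET-82: φ = -13.83028°, λ = +0.30944°
δ = d/R = 1494/6371 = 0.234500 rad
φ₂ = arcsin(sin φ₁ cos δ + cos φ₁ sin δ cos θ)
   = arcsin(-0.23905·0.97263 + 0.97101·0.23236·-0.99523) = -27.19676°
λ₂ = λ₁ + atan2(sin θ sin δ cos φ₁, cos δ − sin φ₁ sin φ₂) = 1.77021°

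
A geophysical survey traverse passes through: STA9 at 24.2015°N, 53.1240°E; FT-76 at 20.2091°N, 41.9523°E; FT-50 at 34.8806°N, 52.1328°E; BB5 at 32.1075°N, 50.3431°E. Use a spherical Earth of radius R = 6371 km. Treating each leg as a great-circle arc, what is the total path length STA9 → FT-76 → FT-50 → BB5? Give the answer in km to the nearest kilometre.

STA9→FT-76: c = 0.193414 rad, d = 1232.24 km
FT-76→FT-50: c = 0.300214 rad, d = 1912.66 km
FT-50→BB5: c = 0.054962 rad, d = 350.16 km
Total = 1232.24 + 1912.66 + 350.16 = 3495.06 km

3495 km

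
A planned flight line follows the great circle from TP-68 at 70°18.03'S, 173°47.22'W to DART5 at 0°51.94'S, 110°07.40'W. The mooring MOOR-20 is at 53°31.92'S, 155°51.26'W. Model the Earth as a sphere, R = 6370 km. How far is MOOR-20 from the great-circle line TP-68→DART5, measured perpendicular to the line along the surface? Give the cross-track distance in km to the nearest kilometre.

TP-68: φ = -70.30050°, λ = -173.78700°
DART5: φ = -0.86567°, λ = -110.12333°
MOOR-20: φ = -53.53200°, λ = -155.85433°
δ₁₃ = central angle TP-68→MOOR-20 = 0.324705 rad  (haversine)
θ₁₃ = bearing TP-68→MOOR-20 = 35.004°,  θ₁₂ = bearing TP-68→DART5 = 65.280°
dₓₜ = R·arcsin(sin δ₁₃ · sin(θ₁₃ − θ₁₂)) = 6370·arcsin(0.31903·sin(-30.276°)) = -1029.047 km
|dₓₜ| = 1029.047 km

1029 km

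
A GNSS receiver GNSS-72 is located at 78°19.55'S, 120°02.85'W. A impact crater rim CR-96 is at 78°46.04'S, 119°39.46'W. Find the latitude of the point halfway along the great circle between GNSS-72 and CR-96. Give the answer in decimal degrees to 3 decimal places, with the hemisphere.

GNSS-72: φ = -78.32583°, λ = -120.04750°
CR-96: φ = -78.76733°, λ = -119.65767°
Bx = cos φ₂ cos Δλ = 0.194789,  By = cos φ₂ sin Δλ = 0.001325
φₘ = atan2(sin φ₁ + sin φ₂, √((cos φ₁ + Bx)² + By²)) = -78.54665°
λₘ = λ₁ + atan2(By, cos φ₁ + Bx) = -119.85629°

78.547°S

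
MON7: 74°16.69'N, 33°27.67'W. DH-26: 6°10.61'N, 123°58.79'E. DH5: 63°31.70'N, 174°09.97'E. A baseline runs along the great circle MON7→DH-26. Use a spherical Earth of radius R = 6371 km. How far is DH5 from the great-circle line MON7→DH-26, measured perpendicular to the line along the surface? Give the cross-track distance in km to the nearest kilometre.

MON7: φ = +74.27817°, λ = -33.46117°
DH-26: φ = +6.17683°, λ = +123.97983°
DH5: φ = +63.52833°, λ = +174.16617°
δ₁₃ = central angle MON7→DH5 = 0.715672 rad  (haversine)
θ₁₃ = bearing MON7→DH5 = 341.637°,  θ₁₂ = bearing MON7→DH-26 = 22.674°
dₓₜ = R·arcsin(sin δ₁₃ · sin(θ₁₃ − θ₁₂)) = 6371·arcsin(0.65612·sin(318.962°)) = -2837.376 km
|dₓₜ| = 2837.376 km

2837 km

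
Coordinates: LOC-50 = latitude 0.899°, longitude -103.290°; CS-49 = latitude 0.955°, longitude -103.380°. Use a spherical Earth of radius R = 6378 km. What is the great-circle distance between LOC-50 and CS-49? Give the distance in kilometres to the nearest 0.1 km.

11.8 km

Δφ = 0.0560°,  Δλ = -0.0900°
a = sin²(Δφ/2) + cos φ₁ cos φ₂ sin²(Δλ/2) = 0.000001
c = 2·arcsin(√a) = 0.001850 rad = 0.1060°
d = R·c = 6378 × 0.001850 = 11.8 km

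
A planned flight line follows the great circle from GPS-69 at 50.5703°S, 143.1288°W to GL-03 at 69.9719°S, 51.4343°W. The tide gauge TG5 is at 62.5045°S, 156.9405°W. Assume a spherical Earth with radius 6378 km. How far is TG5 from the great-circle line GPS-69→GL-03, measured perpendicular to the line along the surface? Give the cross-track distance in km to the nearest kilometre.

δ₁₃ = central angle GPS-69→TG5 = 0.245947 rad  (haversine)
θ₁₃ = bearing GPS-69→TG5 = 206.916°,  θ₁₂ = bearing GPS-69→GL-03 = 150.479°
dₓₜ = R·arcsin(sin δ₁₃ · sin(θ₁₃ − θ₁₂)) = 6378·arcsin(0.24347·sin(56.437°)) = 1303.035 km
|dₓₜ| = 1303.035 km

1303 km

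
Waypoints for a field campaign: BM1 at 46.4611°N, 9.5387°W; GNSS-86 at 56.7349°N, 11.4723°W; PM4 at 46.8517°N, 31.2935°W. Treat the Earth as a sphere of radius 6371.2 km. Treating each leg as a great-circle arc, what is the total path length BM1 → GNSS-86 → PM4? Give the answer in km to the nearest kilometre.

BM1→GNSS-86: c = 0.180514 rad, d = 1150.09 km
GNSS-86→PM4: c = 0.273114 rad, d = 1740.06 km
Total = 1150.09 + 1740.06 = 2890.15 km

2890 km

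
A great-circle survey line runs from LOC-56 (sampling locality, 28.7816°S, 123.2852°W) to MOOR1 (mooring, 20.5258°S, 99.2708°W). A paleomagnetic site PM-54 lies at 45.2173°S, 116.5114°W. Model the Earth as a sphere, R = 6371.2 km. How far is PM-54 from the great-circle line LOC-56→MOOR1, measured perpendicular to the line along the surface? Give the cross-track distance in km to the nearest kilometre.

1922 km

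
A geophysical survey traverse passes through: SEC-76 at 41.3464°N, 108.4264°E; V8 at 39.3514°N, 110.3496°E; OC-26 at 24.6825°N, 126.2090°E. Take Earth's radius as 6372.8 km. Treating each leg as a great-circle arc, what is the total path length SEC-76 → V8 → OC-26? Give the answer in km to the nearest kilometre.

2482 km

SEC-76→V8: c = 0.043204 rad, d = 275.33 km
V8→OC-26: c = 0.346226 rad, d = 2206.43 km
Total = 275.33 + 2206.43 = 2481.76 km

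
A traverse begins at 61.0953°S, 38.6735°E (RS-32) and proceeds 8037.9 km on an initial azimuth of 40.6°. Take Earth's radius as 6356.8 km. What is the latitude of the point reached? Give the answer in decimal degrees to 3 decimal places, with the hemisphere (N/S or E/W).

δ = d/R = 8037.9/6356.8 = 1.264457 rad
φ₂ = arcsin(sin φ₁ cos δ + cos φ₁ sin δ cos θ)
   = arcsin(-0.87542·0.30157 + 0.48335·0.95344·0.75927) = 4.92828°
λ₂ = λ₁ + atan2(sin θ sin δ cos φ₁, cos δ − sin φ₁ sin φ₂) = 77.19287°

4.928°N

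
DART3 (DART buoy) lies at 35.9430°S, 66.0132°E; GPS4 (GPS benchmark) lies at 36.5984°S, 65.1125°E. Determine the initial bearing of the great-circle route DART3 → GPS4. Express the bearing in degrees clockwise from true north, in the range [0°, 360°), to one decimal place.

227.7°

Δλ = -0.9007°
y = sin Δλ · cos φ₂ = -0.012620
x = cos φ₁ sin φ₂ − sin φ₁ cos φ₂ cos Δλ = -0.011497
θ = atan2(y, x) = -132.3332° → 227.6668° (mod 360°)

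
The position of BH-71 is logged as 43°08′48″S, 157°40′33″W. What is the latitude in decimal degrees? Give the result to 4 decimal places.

43° + 8′/60 + 48″/3600 = 43 + 0.13333 + 0.01333 = 43.1467°

43.1467°S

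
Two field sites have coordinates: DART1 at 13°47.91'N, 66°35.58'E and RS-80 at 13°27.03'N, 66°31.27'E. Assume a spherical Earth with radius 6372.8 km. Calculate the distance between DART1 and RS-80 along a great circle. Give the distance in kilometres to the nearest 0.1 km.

DART1: φ = +13.79850°, λ = +66.59300°
RS-80: φ = +13.45050°, λ = +66.52117°
Δφ = -0.3480°,  Δλ = -0.0718°
a = sin²(Δφ/2) + cos φ₁ cos φ₂ sin²(Δλ/2) = 0.000010
c = 2·arcsin(√a) = 0.006195 rad = 0.3549°
d = R·c = 6372.8 × 0.006195 = 39.5 km

39.5 km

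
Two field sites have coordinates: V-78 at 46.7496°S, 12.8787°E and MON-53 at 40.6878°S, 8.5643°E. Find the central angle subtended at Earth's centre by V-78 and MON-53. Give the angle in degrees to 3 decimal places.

6.814°

Δφ = 6.0618°,  Δλ = -4.3144°
a = sin²(Δφ/2) + cos φ₁ cos φ₂ sin²(Δλ/2) = 0.003532
c = 2·arcsin(√a) = 0.118929 rad = 6.8141°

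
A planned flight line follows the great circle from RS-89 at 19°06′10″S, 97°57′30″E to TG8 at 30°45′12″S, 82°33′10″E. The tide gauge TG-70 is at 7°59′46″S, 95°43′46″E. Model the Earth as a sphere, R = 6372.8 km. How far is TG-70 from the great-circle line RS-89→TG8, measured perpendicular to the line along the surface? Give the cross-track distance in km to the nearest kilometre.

1070 km

RS-89: φ = -19.10278°, λ = +97.95833°
TG8: φ = -30.75333°, λ = +82.55278°
TG-70: φ = -7.99611°, λ = +95.72944°
δ₁₃ = central angle RS-89→TG-70 = 0.197489 rad  (haversine)
θ₁₃ = bearing RS-89→TG-70 = 348.680°,  θ₁₂ = bearing RS-89→TG8 = 227.113°
dₓₜ = R·arcsin(sin δ₁₃ · sin(θ₁₃ − θ₁₂)) = 6372.8·arcsin(0.19621·sin(121.567°)) = 1070.397 km
|dₓₜ| = 1070.397 km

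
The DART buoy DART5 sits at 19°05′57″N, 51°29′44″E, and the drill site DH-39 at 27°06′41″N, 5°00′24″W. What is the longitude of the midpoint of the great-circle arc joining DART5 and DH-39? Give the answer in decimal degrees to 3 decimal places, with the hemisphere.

24.164°E

DART5: φ = +19.09917°, λ = +51.49556°
DH-39: φ = +27.11139°, λ = -5.00667°
Bx = cos φ₂ cos Δλ = 0.491263,  By = cos φ₂ sin Δλ = -0.742279
φₘ = atan2(sin φ₁ + sin φ₂, √((cos φ₁ + Bx)² + By²)) = 25.83981°
λₘ = λ₁ + atan2(By, cos φ₁ + Bx) = 24.16429°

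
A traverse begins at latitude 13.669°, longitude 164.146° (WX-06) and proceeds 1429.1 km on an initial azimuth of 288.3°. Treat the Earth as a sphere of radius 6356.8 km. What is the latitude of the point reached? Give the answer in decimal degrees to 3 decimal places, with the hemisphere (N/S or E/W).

17.360°N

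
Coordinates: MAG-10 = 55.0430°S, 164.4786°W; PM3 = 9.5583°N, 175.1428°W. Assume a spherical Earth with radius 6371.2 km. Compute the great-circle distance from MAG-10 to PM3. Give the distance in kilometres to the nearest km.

Δφ = 64.6013°,  Δλ = -10.6642°
a = sin²(Δφ/2) + cos φ₁ cos φ₂ sin²(Δλ/2) = 0.290422
c = 2·arcsin(√a) = 1.138281 rad = 65.2187°
d = R·c = 6371.2 × 1.138281 = 7252.2 km

7252 km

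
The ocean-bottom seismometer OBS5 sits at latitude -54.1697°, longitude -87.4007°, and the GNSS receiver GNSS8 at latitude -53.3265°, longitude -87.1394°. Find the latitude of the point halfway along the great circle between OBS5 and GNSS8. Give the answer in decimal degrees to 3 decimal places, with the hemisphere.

Bx = cos φ₂ cos Δλ = 0.597248,  By = cos φ₂ sin Δλ = 0.002724
φₘ = atan2(sin φ₁ + sin φ₂, √((cos φ₁ + Bx)² + By²)) = -53.74817°
λₘ = λ₁ + atan2(By, cos φ₁ + Bx) = -87.26874°

53.748°S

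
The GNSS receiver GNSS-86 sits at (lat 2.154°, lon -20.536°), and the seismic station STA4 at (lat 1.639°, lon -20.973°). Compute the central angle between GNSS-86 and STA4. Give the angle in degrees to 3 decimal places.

Δφ = -0.5150°,  Δλ = -0.4370°
a = sin²(Δφ/2) + cos φ₁ cos φ₂ sin²(Δλ/2) = 0.000035
c = 2·arcsin(√a) = 0.011786 rad = 0.6753°

0.675°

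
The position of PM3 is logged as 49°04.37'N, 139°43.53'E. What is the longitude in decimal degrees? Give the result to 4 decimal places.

139° + 43.53′/60 = 139 + 0.72550 = 139.7255°

139.7255°E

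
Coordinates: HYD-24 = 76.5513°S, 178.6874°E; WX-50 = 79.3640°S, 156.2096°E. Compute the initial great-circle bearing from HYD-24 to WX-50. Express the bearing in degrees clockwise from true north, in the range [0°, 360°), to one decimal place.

Δλ = -22.4778°
y = sin Δλ · cos φ₂ = -0.070565
x = cos φ₁ sin φ₂ − sin φ₁ cos φ₂ cos Δλ = -0.062709
θ = atan2(y, x) = -131.6263° → 228.3737° (mod 360°)

228.4°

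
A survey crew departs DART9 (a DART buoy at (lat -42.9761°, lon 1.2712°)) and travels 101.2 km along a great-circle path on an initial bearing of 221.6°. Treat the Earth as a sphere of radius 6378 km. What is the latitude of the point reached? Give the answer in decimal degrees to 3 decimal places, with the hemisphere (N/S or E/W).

δ = d/R = 101.2/6378 = 0.015867 rad
φ₂ = arcsin(sin φ₁ cos δ + cos φ₁ sin δ cos θ)
   = arcsin(-0.68169·0.99987 + 0.73164·0.01587·-0.74780) = -43.65293°
λ₂ = λ₁ + atan2(sin θ sin δ cos φ₁, cos δ − sin φ₁ sin φ₂) = 0.43699°

43.653°S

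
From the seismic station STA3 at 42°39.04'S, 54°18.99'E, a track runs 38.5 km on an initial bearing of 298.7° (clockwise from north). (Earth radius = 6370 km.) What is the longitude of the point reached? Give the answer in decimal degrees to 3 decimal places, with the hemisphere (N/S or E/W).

53.905°E

STA3: φ = -42.65067°, λ = +54.31650°
δ = d/R = 38.5/6370 = 0.006044 rad
φ₂ = arcsin(sin φ₁ cos δ + cos φ₁ sin δ cos θ)
   = arcsin(-0.67753·0.99998 + 0.73550·0.00604·0.48022) = -42.48363°
λ₂ = λ₁ + atan2(sin θ sin δ cos φ₁, cos δ − sin φ₁ sin φ₂) = 53.90462°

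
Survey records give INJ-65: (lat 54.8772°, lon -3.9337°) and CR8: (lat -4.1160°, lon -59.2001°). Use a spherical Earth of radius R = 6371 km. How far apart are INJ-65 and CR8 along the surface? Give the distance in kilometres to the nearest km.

Δφ = -58.9932°,  Δλ = -55.2664°
a = sin²(Δφ/2) + cos φ₁ cos φ₂ sin²(Δλ/2) = 0.365876
c = 2·arcsin(√a) = 1.299222 rad = 74.4399°
d = R·c = 6371 × 1.299222 = 8277.3 km

8277 km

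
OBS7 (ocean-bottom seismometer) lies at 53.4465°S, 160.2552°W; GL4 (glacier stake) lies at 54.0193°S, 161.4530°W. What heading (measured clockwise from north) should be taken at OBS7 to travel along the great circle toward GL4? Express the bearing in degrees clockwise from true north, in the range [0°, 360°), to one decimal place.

Δλ = -1.1978°
y = sin Δλ · cos φ₂ = -0.012281
x = cos φ₁ sin φ₂ − sin φ₁ cos φ₂ cos Δλ = -0.010100
θ = atan2(y, x) = -129.4339° → 230.5661° (mod 360°)

230.6°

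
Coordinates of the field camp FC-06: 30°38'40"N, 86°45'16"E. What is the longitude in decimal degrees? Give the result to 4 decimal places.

86.7544°E

86° + 45′/60 + 16″/3600 = 86 + 0.75000 + 0.00444 = 86.7544°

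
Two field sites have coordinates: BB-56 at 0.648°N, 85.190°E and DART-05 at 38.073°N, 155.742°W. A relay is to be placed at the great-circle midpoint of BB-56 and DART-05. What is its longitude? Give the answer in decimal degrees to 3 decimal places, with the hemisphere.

133.286°E

Bx = cos φ₂ cos Δλ = -0.382471,  By = cos φ₂ sin Δλ = 0.688070
φₘ = atan2(sin φ₁ + sin φ₂, √((cos φ₁ + Bx)² + By²)) = 34.18661°
λₘ = λ₁ + atan2(By, cos φ₁ + Bx) = 133.28562°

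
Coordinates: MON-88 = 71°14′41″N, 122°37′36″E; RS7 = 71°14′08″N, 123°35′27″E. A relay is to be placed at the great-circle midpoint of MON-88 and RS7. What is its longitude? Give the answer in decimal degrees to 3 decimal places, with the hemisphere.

123.109°E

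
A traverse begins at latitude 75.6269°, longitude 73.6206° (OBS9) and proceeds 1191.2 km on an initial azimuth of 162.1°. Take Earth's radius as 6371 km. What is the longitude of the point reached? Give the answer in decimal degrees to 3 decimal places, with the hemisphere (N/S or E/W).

δ = d/R = 1191.2/6371 = 0.186972 rad
φ₂ = arcsin(sin φ₁ cos δ + cos φ₁ sin δ cos θ)
   = arcsin(0.96870·0.98257 + 0.24824·0.18588·-0.95159) = 65.21775°
λ₂ = λ₁ + atan2(sin θ sin δ cos φ₁, cos δ − sin φ₁ sin φ₂) = 81.45439°

81.454°E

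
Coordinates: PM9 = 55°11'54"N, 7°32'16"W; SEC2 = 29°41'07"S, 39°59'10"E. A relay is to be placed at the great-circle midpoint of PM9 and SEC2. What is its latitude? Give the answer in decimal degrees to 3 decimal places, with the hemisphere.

13.839°N

PM9: φ = +55.19833°, λ = -7.53778°
SEC2: φ = -29.68528°, λ = +39.98611°
Bx = cos φ₂ cos Δλ = 0.586658,  By = cos φ₂ sin Δλ = 0.640761
φₘ = atan2(sin φ₁ + sin φ₂, √((cos φ₁ + Bx)² + By²)) = 13.83900°
λₘ = λ₁ + atan2(By, cos φ₁ + Bx) = 21.43215°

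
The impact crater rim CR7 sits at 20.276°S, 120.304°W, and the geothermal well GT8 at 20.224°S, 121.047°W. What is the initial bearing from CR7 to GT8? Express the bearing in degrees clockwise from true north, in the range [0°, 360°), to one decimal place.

Δλ = -0.7430°
y = sin Δλ · cos φ₂ = -0.012168
x = cos φ₁ sin φ₂ − sin φ₁ cos φ₂ cos Δλ = 0.000880
θ = atan2(y, x) = -85.8624° → 274.1376° (mod 360°)

274.1°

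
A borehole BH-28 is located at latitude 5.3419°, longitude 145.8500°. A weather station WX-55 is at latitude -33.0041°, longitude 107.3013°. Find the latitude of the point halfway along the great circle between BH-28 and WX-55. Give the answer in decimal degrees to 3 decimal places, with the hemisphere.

Bx = cos φ₂ cos Δλ = 0.655876,  By = cos φ₂ sin Δλ = -0.522618
φₘ = atan2(sin φ₁ + sin φ₂, √((cos φ₁ + Bx)² + By²)) = -14.61186°
λₘ = λ₁ + atan2(By, cos φ₁ + Bx) = 128.29032°

14.612°S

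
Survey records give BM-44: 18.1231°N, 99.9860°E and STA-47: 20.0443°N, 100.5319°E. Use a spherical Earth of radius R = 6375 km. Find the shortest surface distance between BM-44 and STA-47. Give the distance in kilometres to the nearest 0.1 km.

221.3 km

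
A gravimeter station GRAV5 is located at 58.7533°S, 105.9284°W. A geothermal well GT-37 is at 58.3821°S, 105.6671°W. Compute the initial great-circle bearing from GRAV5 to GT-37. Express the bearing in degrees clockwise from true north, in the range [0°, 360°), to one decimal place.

Δλ = 0.2613°
y = sin Δλ · cos φ₂ = 0.002391
x = cos φ₁ sin φ₂ − sin φ₁ cos φ₂ cos Δλ = 0.006474
θ = atan2(y, x) = 20.2695° → 20.2695° (mod 360°)

20.3°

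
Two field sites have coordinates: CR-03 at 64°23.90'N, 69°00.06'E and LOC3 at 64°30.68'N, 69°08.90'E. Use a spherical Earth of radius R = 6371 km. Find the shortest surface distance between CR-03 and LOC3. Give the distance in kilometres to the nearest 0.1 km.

14.4 km

CR-03: φ = +64.39833°, λ = +69.00100°
LOC3: φ = +64.51133°, λ = +69.14833°
Δφ = 0.1130°,  Δλ = 0.1473°
a = sin²(Δφ/2) + cos φ₁ cos φ₂ sin²(Δλ/2) = 0.000001
c = 2·arcsin(√a) = 0.002263 rad = 0.1296°
d = R·c = 6371 × 0.002263 = 14.4 km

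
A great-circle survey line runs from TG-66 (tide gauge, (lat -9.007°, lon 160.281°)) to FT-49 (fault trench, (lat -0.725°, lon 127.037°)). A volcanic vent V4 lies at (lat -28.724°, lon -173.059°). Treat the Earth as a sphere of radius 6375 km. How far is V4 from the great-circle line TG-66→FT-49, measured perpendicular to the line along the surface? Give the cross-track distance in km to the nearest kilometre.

δ₁₃ = central angle TG-66→V4 = 0.556162 rad  (haversine)
θ₁₃ = bearing TG-66→V4 = 131.813°,  θ₁₂ = bearing TG-66→FT-49 = 282.191°
dₓₜ = R·arcsin(sin δ₁₃ · sin(θ₁₃ − θ₁₂)) = 6375·arcsin(0.52793·sin(-150.378°)) = -1682.986 km
|dₓₜ| = 1682.986 km

1683 km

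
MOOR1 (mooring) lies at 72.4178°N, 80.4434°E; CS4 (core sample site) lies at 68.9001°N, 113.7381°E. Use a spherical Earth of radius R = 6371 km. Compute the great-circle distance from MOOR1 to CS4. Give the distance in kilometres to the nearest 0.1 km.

Δφ = -3.5177°,  Δλ = 33.2947°
a = sin²(Δφ/2) + cos φ₁ cos φ₂ sin²(Δλ/2) = 0.009867
c = 2·arcsin(√a) = 0.198992 rad = 11.4014°
d = R·c = 6371 × 0.198992 = 1267.8 km

1267.8 km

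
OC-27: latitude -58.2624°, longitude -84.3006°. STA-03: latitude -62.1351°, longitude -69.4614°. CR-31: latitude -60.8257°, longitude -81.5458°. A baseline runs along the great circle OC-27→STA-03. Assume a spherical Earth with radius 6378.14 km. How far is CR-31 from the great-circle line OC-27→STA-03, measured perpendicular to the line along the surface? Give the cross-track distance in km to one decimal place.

δ₁₃ = central angle OC-27→CR-31 = 0.050935 rad  (haversine)
θ₁₃ = bearing OC-27→CR-31 = 152.602°,  θ₁₂ = bearing OC-27→STA-03 = 124.019°
dₓₜ = R·arcsin(sin δ₁₃ · sin(θ₁₃ − θ₁₂)) = 6378.14·arcsin(0.05091·sin(28.583°)) = 155.377 km
|dₓₜ| = 155.377 km

155.4 km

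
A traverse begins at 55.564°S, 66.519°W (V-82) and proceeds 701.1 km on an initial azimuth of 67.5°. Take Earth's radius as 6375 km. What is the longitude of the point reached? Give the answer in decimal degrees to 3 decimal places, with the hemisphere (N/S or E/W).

56.875°W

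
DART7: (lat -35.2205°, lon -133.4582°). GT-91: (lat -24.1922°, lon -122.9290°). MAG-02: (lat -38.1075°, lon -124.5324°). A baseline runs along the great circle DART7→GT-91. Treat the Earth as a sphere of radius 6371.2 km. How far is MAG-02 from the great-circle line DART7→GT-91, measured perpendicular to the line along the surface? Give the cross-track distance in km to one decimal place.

816.5 km

δ₁₃ = central angle DART7→MAG-02 = 0.134665 rad  (haversine)
θ₁₃ = bearing DART7→MAG-02 = 114.587°,  θ₁₂ = bearing DART7→GT-91 = 42.417°
dₓₜ = R·arcsin(sin δ₁₃ · sin(θ₁₃ − θ₁₂)) = 6371.2·arcsin(0.13426·sin(72.170°)) = 816.532 km
|dₓₜ| = 816.532 km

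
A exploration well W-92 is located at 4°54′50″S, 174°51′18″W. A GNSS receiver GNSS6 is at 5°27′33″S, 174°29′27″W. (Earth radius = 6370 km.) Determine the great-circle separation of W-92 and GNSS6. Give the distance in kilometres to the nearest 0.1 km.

72.8 km

W-92: φ = -4.91389°, λ = -174.85500°
GNSS6: φ = -5.45917°, λ = -174.49083°
Δφ = -0.5453°,  Δλ = 0.3642°
a = sin²(Δφ/2) + cos φ₁ cos φ₂ sin²(Δλ/2) = 0.000033
c = 2·arcsin(√a) = 0.011430 rad = 0.6549°
d = R·c = 6370 × 0.011430 = 72.8 km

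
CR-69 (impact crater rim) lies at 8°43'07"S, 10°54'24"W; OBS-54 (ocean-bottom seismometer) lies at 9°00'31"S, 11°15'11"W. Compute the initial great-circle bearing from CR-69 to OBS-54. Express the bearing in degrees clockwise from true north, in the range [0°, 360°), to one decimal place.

229.7°

CR-69: φ = -8.71861°, λ = -10.90667°
OBS-54: φ = -9.00861°, λ = -11.25306°
Δλ = -0.3464°
y = sin Δλ · cos φ₂ = -0.005971
x = cos φ₁ sin φ₂ − sin φ₁ cos φ₂ cos Δλ = -0.005064
θ = atan2(y, x) = -130.3021° → 229.6979° (mod 360°)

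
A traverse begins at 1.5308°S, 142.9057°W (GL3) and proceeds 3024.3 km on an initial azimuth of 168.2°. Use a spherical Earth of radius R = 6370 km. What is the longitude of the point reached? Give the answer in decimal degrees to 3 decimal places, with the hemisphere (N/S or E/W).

136.822°W

δ = d/R = 3024.3/6370 = 0.474772 rad
φ₂ = arcsin(sin φ₁ cos δ + cos φ₁ sin δ cos θ)
   = arcsin(-0.02671·0.88940 + 0.99964·0.45714·-0.97887) = -28.10413°
λ₂ = λ₁ + atan2(sin θ sin δ cos φ₁, cos δ − sin φ₁ sin φ₂) = -136.82218°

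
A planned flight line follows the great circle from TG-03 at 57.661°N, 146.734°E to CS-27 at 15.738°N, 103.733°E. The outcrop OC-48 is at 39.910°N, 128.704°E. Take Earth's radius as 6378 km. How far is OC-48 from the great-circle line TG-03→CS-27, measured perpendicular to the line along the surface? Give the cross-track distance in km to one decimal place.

581.9 km

δ₁₃ = central angle TG-03→OC-48 = 0.370237 rad  (haversine)
θ₁₃ = bearing TG-03→OC-48 = 221.006°,  θ₁₂ = bearing TG-03→CS-27 = 235.590°
dₓₜ = R·arcsin(sin δ₁₃ · sin(θ₁₃ − θ₁₂)) = 6378·arcsin(0.36184·sin(-14.584°)) = -581.892 km
|dₓₜ| = 581.892 km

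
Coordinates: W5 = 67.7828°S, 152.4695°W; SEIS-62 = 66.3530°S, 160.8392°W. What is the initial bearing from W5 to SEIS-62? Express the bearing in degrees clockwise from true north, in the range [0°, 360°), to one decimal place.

289.8°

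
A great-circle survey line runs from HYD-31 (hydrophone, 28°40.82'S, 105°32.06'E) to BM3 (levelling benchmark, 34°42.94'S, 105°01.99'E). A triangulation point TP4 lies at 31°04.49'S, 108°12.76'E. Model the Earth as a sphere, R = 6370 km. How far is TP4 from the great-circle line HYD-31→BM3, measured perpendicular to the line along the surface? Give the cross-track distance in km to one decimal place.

HYD-31: φ = -28.68033°, λ = +105.53433°
BM3: φ = -34.71567°, λ = +105.03317°
TP4: φ = -31.07483°, λ = +108.21267°
δ₁₃ = central angle HYD-31→TP4 = 0.058214 rad  (haversine)
θ₁₃ = bearing HYD-31→TP4 = 136.536°,  θ₁₂ = bearing HYD-31→BM3 = 183.911°
dₓₜ = R·arcsin(sin δ₁₃ · sin(θ₁₃ − θ₁₂)) = 6370·arcsin(0.05818·sin(-47.375°)) = -272.784 km
|dₓₜ| = 272.784 km

272.8 km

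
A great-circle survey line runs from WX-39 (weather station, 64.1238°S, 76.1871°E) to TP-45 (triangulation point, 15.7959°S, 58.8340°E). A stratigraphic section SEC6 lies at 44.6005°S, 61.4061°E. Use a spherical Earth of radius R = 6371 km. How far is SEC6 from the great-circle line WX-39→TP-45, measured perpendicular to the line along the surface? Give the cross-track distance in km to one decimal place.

δ₁₃ = central angle WX-39→SEC6 = 0.370290 rad  (haversine)
θ₁₃ = bearing WX-39→SEC6 = 329.870°,  θ₁₂ = bearing WX-39→TP-45 = 337.922°
dₓₜ = R·arcsin(sin δ₁₃ · sin(θ₁₃ − θ₁₂)) = 6371·arcsin(0.36189·sin(-8.052°)) = -323.078 km
|dₓₜ| = 323.078 km

323.1 km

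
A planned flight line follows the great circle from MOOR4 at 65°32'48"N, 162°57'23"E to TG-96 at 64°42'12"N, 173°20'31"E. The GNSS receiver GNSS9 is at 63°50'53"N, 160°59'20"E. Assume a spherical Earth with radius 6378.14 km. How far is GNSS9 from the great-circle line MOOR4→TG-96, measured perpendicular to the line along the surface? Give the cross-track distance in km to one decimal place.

196.9 km

MOOR4: φ = +65.54667°, λ = +162.95639°
TG-96: φ = +64.70333°, λ = +173.34194°
GNSS9: φ = +63.84806°, λ = +160.98889°
δ₁₃ = central angle MOOR4→GNSS9 = 0.033077 rad  (haversine)
θ₁₃ = bearing MOOR4→GNSS9 = 207.231°,  θ₁₂ = bearing MOOR4→TG-96 = 96.184°
dₓₜ = R·arcsin(sin δ₁₃ · sin(θ₁₃ − θ₁₂)) = 6378.14·arcsin(0.03307·sin(111.047°)) = 196.888 km
|dₓₜ| = 196.888 km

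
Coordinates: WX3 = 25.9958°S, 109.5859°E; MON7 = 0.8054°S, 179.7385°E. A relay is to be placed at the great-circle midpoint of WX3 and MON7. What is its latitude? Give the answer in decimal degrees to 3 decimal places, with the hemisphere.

16.220°S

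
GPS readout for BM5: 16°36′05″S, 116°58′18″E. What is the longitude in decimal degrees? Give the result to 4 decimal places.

116° + 58′/60 + 18″/3600 = 116 + 0.96667 + 0.00500 = 116.9717°

116.9717°E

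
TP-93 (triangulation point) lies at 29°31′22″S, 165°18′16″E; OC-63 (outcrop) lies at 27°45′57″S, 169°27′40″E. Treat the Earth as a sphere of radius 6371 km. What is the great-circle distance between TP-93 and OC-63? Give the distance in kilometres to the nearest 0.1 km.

450.2 km

TP-93: φ = -29.52278°, λ = +165.30444°
OC-63: φ = -27.76583°, λ = +169.46111°
Δφ = 1.7569°,  Δλ = 4.1567°
a = sin²(Δφ/2) + cos φ₁ cos φ₂ sin²(Δλ/2) = 0.001248
c = 2·arcsin(√a) = 0.070661 rad = 4.0486°
d = R·c = 6371 × 0.070661 = 450.2 km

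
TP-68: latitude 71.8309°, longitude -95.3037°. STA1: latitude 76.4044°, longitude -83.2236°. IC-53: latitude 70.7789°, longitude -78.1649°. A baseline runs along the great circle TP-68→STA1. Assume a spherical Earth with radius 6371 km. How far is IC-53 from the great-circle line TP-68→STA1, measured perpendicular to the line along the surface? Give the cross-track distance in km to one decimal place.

549.4 km

δ₁₃ = central angle TP-68→IC-53 = 0.097272 rad  (haversine)
θ₁₃ = bearing TP-68→IC-53 = 92.638°,  θ₁₂ = bearing TP-68→STA1 = 30.153°
dₓₜ = R·arcsin(sin δ₁₃ · sin(θ₁₃ − θ₁₂)) = 6371·arcsin(0.09712·sin(62.485°)) = 549.433 km
|dₓₜ| = 549.433 km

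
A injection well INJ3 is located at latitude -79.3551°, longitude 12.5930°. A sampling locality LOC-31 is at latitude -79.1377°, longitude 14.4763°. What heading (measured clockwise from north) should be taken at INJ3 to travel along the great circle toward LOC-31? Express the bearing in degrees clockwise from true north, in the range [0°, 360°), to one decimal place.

Δλ = 1.8833°
y = sin Δλ · cos φ₂ = 0.006193
x = cos φ₁ sin φ₂ − sin φ₁ cos φ₂ cos Δλ = 0.003694
θ = atan2(y, x) = 59.1835° → 59.1835° (mod 360°)

59.2°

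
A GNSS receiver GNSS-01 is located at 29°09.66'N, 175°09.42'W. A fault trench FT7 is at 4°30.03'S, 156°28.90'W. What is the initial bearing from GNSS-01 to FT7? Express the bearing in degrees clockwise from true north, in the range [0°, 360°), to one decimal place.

GNSS-01: φ = +29.16100°, λ = -175.15700°
FT7: φ = -4.50050°, λ = -156.48167°
Δλ = 18.6753°
y = sin Δλ · cos φ₂ = 0.319218
x = cos φ₁ sin φ₂ − sin φ₁ cos φ₂ cos Δλ = -0.528709
θ = atan2(y, x) = 148.8777° → 148.8777° (mod 360°)

148.9°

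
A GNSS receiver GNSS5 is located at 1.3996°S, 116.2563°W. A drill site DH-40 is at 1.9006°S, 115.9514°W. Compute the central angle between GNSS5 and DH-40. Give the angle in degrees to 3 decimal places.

Δφ = -0.5010°,  Δλ = 0.3049°
a = sin²(Δφ/2) + cos φ₁ cos φ₂ sin²(Δλ/2) = 0.000026
c = 2·arcsin(√a) = 0.010235 rad = 0.5864°

0.586°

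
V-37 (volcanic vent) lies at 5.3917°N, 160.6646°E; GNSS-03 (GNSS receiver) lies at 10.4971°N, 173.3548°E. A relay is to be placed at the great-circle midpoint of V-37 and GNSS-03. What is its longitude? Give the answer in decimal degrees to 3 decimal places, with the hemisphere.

166.970°E

Bx = cos φ₂ cos Δλ = 0.959245,  By = cos φ₂ sin Δλ = 0.216003
φₘ = atan2(sin φ₁ + sin φ₂, √((cos φ₁ + Bx)² + By²)) = 7.99273°
λₘ = λ₁ + atan2(By, cos φ₁ + Bx) = 166.97006°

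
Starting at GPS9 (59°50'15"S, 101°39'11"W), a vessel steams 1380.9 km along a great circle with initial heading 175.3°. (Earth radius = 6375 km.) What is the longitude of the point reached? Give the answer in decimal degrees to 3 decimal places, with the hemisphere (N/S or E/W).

98.354°W

GPS9: φ = -59.83750°, λ = -101.65306°
δ = d/R = 1380.9/6375 = 0.216612 rad
φ₂ = arcsin(sin φ₁ cos δ + cos φ₁ sin δ cos θ)
   = arcsin(-0.86460·0.97663 + 0.50245·0.21492·-0.99664) = -72.18033°
λ₂ = λ₁ + atan2(sin θ sin δ cos φ₁, cos δ − sin φ₁ sin φ₂) = -98.35409°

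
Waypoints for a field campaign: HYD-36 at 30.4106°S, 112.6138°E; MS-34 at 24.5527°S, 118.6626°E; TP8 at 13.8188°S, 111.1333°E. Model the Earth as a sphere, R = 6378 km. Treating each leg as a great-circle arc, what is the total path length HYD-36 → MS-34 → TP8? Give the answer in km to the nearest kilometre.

HYD-36→MS-34: c = 0.138598 rad, d = 883.98 km
MS-34→TP8: c = 0.224582 rad, d = 1432.38 km
Total = 883.98 + 1432.38 = 2316.36 km

2316 km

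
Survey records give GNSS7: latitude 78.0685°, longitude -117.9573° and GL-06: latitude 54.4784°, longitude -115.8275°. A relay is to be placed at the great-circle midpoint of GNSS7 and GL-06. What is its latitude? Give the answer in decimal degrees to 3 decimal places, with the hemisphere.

Bx = cos φ₂ cos Δλ = 0.580608,  By = cos φ₂ sin Δλ = 0.021592
φₘ = atan2(sin φ₁ + sin φ₂, √((cos φ₁ + Bx)² + By²)) = 66.27627°
λₘ = λ₁ + atan2(By, cos φ₁ + Bx) = -116.38641°

66.276°N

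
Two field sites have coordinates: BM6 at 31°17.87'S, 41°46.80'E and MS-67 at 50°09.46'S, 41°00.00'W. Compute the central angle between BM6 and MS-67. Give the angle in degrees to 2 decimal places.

BM6: φ = -31.29783°, λ = +41.78000°
MS-67: φ = -50.15767°, λ = -41.00000°
Δφ = -18.8598°,  Δλ = -82.7800°
a = sin²(Δφ/2) + cos φ₁ cos φ₂ sin²(Δλ/2) = 0.266165
c = 2·arcsin(√a) = 1.084143 rad = 62.1168°

62.12°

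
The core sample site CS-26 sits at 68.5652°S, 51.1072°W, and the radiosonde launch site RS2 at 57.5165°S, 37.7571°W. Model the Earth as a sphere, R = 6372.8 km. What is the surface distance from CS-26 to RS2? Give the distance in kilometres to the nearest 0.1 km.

1394.3 km

Δφ = 11.0487°,  Δλ = 13.3501°
a = sin²(Δφ/2) + cos φ₁ cos φ₂ sin²(Δλ/2) = 0.011919
c = 2·arcsin(√a) = 0.218789 rad = 12.5357°
d = R·c = 6372.8 × 0.218789 = 1394.3 km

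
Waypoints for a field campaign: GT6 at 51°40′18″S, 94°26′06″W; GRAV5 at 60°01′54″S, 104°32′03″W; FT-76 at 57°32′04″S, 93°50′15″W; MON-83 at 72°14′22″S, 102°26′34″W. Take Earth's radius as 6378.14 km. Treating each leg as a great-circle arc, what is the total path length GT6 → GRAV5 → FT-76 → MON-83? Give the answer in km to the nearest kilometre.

GT6: φ = -51.67167°, λ = -94.43500°
GRAV5: φ = -60.03167°, λ = -104.53417°
FT-76: φ = -57.53444°, λ = -93.83750°
MON-83: φ = -72.23944°, λ = -102.44278°
GT6→GRAV5: c = 0.175873 rad, d = 1121.74 km
GRAV5→FT-76: c = 0.105964 rad, d = 675.85 km
FT-76→MON-83: c = 0.263815 rad, d = 1682.65 km
Total = 1121.74 + 675.85 + 1682.65 = 3480.24 km

3480 km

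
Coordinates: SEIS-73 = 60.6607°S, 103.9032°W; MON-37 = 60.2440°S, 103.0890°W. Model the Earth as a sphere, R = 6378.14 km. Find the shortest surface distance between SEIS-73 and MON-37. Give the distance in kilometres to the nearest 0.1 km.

64.4 km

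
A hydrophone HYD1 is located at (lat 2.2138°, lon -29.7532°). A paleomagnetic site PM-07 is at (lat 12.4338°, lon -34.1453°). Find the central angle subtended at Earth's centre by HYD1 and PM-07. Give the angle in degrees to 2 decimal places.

11.11°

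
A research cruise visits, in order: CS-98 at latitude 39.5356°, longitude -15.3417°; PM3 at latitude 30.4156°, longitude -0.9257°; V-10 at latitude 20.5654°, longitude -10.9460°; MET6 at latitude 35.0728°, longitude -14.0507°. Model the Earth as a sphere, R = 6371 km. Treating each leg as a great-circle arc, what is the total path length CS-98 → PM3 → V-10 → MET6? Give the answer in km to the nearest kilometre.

4783 km

CS-98→PM3: c = 0.259894 rad, d = 1655.78 km
PM3→V-10: c = 0.233155 rad, d = 1485.43 km
V-10→MET6: c = 0.257653 rad, d = 1641.51 km
Total = 1655.78 + 1485.43 + 1641.51 = 4782.73 km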